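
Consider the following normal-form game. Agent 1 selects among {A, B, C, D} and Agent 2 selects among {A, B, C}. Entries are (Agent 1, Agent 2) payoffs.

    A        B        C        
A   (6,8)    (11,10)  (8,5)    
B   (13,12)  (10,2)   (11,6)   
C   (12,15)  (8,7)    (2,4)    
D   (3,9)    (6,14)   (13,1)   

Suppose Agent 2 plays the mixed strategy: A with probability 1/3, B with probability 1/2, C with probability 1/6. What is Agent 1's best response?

Agent 1's best reply maximizes expected payoff against the mix.
A: (1/3)·6 + (1/2)·11 + (1/6)·8 = 53/6
B: (1/3)·13 + (1/2)·10 + (1/6)·11 = 67/6
C: (1/3)·12 + (1/2)·8 + (1/6)·2 = 25/3
D: (1/3)·3 + (1/2)·6 + (1/6)·13 = 37/6
Highest expected payoff is 67/6, from B.

B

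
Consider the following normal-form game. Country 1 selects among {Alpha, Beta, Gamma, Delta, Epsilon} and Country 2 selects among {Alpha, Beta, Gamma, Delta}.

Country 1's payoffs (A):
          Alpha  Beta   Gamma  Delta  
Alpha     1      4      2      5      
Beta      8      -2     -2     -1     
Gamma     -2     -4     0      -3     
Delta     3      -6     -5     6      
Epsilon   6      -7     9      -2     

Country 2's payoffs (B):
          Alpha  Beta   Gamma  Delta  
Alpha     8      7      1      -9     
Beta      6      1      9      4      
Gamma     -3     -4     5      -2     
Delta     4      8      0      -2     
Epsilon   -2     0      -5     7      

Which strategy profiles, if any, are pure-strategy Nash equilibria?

No pure-strategy Nash equilibrium

Check mutual best responses: a cell is a NE iff neither player can gain by unilaterally deviating.
Country 1's best responses — vs Alpha: Beta (payoff 8); vs Beta: Alpha (payoff 4); vs Gamma: Epsilon (payoff 9); vs Delta: Delta (payoff 6).
Country 2's best responses — vs Alpha: Alpha (payoff 8); vs Beta: Gamma (payoff 9); vs Gamma: Gamma (payoff 5); vs Delta: Beta (payoff 8); vs Epsilon: Delta (payoff 7).
No cell has both players best-responding. For instance, Country 1's best reply to Beta is Alpha, but against Alpha Country 2 prefers Alpha over Beta.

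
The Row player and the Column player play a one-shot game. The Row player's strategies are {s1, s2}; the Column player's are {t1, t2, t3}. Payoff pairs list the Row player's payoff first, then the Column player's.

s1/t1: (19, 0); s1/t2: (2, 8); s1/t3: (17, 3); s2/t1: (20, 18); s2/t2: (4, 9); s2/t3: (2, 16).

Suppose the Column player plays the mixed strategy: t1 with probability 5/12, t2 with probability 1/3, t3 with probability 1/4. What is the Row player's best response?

s1

Compute the Row player's expected payoff from each pure strategy against the given mix.
s1: (5/12)·19 + (1/3)·2 + (1/4)·17 = 77/6
s2: (5/12)·20 + (1/3)·4 + (1/4)·2 = 61/6
Highest expected payoff is 77/6, from s1.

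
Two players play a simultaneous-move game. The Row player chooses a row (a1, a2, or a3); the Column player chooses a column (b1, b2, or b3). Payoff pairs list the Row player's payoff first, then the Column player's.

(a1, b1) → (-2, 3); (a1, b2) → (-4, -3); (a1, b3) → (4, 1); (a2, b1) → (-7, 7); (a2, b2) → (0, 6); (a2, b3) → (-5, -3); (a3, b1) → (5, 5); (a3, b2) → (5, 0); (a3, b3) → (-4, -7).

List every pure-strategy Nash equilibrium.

(a3, b1)

Find each player's best response to every opponent strategy; NE are the intersections.
The Row player's best responses — vs b1: a3 (payoff 5); vs b2: a3 (payoff 5); vs b3: a1 (payoff 4).
The Column player's best responses — vs a1: b1 (payoff 3); vs a2: b1 (payoff 7); vs a3: b1 (payoff 5).
The only mutual best response is (a3, b1); neither player gains by switching there.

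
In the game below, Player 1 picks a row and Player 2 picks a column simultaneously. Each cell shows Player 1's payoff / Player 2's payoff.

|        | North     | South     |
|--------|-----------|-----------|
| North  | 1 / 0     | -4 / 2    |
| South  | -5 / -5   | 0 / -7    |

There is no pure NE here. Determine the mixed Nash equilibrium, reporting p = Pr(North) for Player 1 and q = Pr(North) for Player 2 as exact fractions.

Each player's mixing probability is pinned down by making the *other* player indifferent.
Player 2 indifferent between North and South: p·0 + (1−p)·(-5) = p·2 + (1−p)·(-7) ⟹ (-5) + 5p = (-7) + 9p ⟹ p = 1/2.
Player 1 indifferent between North and South: q·1 + (1−q)·(-4) = q·(-5) + (1−q)·0 ⟹ (-4) + 5q = 0 + (-5)q ⟹ q = 2/5.

p = 1/2, q = 2/5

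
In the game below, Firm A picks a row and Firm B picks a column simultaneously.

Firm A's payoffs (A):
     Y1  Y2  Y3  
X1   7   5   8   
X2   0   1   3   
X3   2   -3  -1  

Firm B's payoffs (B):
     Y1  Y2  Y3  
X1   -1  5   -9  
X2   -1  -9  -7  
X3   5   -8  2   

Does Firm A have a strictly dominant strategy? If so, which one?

Check whether one of Firm A's strategies beats all alternatives regardless of what the opponent does.
X1 strictly dominates: vs Y1: 7 > each of {0, 2}; vs Y2: 5 > each of {1, -3}; vs Y3: 8 > each of {3, -1}.

X1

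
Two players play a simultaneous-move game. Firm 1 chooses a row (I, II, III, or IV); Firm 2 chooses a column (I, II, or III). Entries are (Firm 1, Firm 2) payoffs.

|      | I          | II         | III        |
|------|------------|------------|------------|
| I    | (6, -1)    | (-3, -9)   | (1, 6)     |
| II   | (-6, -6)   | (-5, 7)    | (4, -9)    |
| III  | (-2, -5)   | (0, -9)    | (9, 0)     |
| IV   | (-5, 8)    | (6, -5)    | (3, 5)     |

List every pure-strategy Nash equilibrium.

(III, III)

A profile is a Nash equilibrium when each player is best-responding to the other.
Firm 1's best responses — vs I: I (payoff 6); vs II: IV (payoff 6); vs III: III (payoff 9).
Firm 2's best responses — vs I: III (payoff 6); vs II: II (payoff 7); vs III: III (payoff 0); vs IV: I (payoff 8).
The only mutual best response is (III, III); neither player gains by switching there.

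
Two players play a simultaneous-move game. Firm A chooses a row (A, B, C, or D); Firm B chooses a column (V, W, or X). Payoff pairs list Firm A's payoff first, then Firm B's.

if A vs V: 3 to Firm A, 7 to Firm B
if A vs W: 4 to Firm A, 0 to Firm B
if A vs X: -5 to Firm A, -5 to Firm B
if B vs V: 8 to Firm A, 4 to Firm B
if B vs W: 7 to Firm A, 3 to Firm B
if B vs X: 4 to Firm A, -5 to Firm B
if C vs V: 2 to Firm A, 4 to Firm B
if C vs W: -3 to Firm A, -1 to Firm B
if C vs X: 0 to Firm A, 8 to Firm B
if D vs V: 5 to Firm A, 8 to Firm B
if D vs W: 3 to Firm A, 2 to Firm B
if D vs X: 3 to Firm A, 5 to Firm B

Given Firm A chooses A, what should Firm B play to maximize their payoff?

V

With Firm A fixed at A, Firm B's payoffs are: V → 7, W → 0, X → -5.
The maximum is 7, achieved by V.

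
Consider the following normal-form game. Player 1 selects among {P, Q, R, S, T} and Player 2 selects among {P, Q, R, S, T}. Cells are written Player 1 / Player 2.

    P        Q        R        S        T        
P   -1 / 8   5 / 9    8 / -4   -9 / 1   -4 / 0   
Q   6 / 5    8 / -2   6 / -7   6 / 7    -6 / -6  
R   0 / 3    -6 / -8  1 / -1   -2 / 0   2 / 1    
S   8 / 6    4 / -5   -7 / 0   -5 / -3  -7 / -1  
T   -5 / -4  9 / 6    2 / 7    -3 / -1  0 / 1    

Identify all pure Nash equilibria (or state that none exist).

(Q, S) and (S, P)

Check mutual best responses: a cell is a NE iff neither player can gain by unilaterally deviating.
Player 1's best responses — vs P: S (payoff 8); vs Q: T (payoff 9); vs R: P (payoff 8); vs S: Q (payoff 6); vs T: R (payoff 2).
Player 2's best responses — vs P: Q (payoff 9); vs Q: S (payoff 7); vs R: P (payoff 3); vs S: P (payoff 6); vs T: R (payoff 7).
Mutual best responses occur at (Q, S) and (S, P); at each, neither player gains by switching.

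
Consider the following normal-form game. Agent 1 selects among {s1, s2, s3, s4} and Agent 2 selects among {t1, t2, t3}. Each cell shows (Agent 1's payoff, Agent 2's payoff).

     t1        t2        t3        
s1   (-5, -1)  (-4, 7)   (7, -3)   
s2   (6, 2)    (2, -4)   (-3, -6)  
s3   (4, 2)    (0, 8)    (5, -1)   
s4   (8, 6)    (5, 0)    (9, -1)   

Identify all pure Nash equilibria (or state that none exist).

Find each player's best response to every opponent strategy; NE are the intersections.
Agent 1's best responses — vs t1: s4 (payoff 8); vs t2: s4 (payoff 5); vs t3: s4 (payoff 9).
Agent 2's best responses — vs s1: t2 (payoff 7); vs s2: t1 (payoff 2); vs s3: t2 (payoff 8); vs s4: t1 (payoff 6).
The only mutual best response is (s4, t1); neither player gains by switching there.

(s4, t1)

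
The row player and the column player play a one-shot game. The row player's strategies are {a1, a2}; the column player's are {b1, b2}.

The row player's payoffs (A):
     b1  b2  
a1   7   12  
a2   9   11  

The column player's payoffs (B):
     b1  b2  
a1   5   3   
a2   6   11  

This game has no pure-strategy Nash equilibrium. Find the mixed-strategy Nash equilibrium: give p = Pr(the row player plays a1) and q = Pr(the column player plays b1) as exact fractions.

p = 5/7, q = 1/3

Each player's mixing probability is pinned down by making the *other* player indifferent.
The column player indifferent between b1 and b2: p·5 + (1−p)·6 = p·3 + (1−p)·11 ⟹ 6 + (-1)p = 11 + (-8)p ⟹ p = 5/7.
The row player indifferent between a1 and a2: q·7 + (1−q)·12 = q·9 + (1−q)·11 ⟹ 12 + (-5)q = 11 + (-2)q ⟹ q = 1/3.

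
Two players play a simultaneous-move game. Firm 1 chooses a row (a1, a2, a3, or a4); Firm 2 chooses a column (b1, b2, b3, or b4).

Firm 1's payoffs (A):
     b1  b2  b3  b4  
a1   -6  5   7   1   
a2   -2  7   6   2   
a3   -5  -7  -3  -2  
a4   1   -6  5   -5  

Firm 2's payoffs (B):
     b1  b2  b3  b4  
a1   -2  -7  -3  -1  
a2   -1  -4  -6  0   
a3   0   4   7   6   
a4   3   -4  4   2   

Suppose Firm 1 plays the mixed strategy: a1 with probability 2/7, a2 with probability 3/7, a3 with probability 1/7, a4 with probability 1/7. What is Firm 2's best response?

b4

Firm 2's best reply maximizes expected payoff against the mix.
b1: (2/7)·(-2) + (3/7)·(-1) + (1/7)·0 + (1/7)·3 = -4/7
b2: (2/7)·(-7) + (3/7)·(-4) + (1/7)·4 + (1/7)·(-4) = -26/7
b3: (2/7)·(-3) + (3/7)·(-6) + (1/7)·7 + (1/7)·4 = -13/7
b4: (2/7)·(-1) + (3/7)·0 + (1/7)·6 + (1/7)·2 = 6/7
Highest expected payoff is 6/7, from b4.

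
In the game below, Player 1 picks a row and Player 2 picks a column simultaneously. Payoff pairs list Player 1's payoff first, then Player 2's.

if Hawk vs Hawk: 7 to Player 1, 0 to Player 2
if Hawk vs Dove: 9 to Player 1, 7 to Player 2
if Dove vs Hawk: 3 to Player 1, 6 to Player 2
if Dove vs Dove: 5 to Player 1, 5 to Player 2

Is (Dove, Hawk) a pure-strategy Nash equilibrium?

No

Holding Player 2 at Hawk: Player 1 gets 3 from Dove but could get 7 by switching to Hawk. Player 1 has a profitable deviation.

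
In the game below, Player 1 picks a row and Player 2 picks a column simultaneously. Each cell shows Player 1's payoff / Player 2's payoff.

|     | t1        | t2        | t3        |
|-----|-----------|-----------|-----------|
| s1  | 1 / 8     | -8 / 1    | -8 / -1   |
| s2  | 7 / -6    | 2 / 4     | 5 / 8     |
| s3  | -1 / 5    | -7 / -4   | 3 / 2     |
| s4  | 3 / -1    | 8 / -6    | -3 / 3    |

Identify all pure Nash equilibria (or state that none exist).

(s2, t3)

Check mutual best responses: a cell is a NE iff neither player can gain by unilaterally deviating.
Player 1's best responses — vs t1: s2 (payoff 7); vs t2: s4 (payoff 8); vs t3: s2 (payoff 5).
Player 2's best responses — vs s1: t1 (payoff 8); vs s2: t3 (payoff 8); vs s3: t1 (payoff 5); vs s4: t3 (payoff 3).
The only mutual best response is (s2, t3); neither player gains by switching there.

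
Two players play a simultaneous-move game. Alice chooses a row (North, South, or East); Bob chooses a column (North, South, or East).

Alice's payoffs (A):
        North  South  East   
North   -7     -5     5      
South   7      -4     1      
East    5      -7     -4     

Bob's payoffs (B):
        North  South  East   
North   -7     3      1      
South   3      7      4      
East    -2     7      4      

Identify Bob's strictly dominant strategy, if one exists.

South

Check whether one of Bob's strategies beats all alternatives regardless of what the opponent does.
South strictly dominates: vs North: 3 > each of {-7, 1}; vs South: 7 > each of {3, 4}; vs East: 7 > each of {-2, 4}.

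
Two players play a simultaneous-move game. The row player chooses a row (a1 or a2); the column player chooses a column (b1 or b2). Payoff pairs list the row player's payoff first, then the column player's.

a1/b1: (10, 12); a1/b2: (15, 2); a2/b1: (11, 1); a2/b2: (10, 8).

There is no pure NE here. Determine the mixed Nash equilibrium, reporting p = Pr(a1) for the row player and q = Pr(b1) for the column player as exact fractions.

p = 7/17, q = 5/6

Each player's mixing probability is pinned down by making the *other* player indifferent.
The column player indifferent between b1 and b2: p·12 + (1−p)·1 = p·2 + (1−p)·8 ⟹ 1 + 11p = 8 + (-6)p ⟹ p = 7/17.
The row player indifferent between a1 and a2: q·10 + (1−q)·15 = q·11 + (1−q)·10 ⟹ 15 + (-5)q = 10 + 1q ⟹ q = 5/6.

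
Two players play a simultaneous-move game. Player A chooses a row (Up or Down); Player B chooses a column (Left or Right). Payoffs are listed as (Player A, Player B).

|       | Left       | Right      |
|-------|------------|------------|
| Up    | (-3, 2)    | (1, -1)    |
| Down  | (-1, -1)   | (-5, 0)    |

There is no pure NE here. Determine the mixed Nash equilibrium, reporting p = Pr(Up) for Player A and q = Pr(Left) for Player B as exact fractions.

In a mixed NE each player is indifferent between their pure strategies, so the opponent's mix sets the indifference.
Player B indifferent between Left and Right: p·2 + (1−p)·(-1) = p·(-1) + (1−p)·0 ⟹ (-1) + 3p = 0 + (-1)p ⟹ p = 1/4.
Player A indifferent between Up and Down: q·(-3) + (1−q)·1 = q·(-1) + (1−q)·(-5) ⟹ 1 + (-4)q = (-5) + 4q ⟹ q = 3/4.

p = 1/4, q = 3/4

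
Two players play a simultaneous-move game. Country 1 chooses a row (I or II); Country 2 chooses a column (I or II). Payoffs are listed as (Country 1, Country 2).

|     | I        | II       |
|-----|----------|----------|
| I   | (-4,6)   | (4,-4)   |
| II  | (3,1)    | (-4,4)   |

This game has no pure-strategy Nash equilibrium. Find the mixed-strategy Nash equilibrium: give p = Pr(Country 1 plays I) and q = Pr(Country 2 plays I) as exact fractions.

Each player's mixing probability is pinned down by making the *other* player indifferent.
Country 2 indifferent between I and II: p·6 + (1−p)·1 = p·(-4) + (1−p)·4 ⟹ 1 + 5p = 4 + (-8)p ⟹ p = 3/13.
Country 1 indifferent between I and II: q·(-4) + (1−q)·4 = q·3 + (1−q)·(-4) ⟹ 4 + (-8)q = (-4) + 7q ⟹ q = 8/15.

p = 3/13, q = 8/15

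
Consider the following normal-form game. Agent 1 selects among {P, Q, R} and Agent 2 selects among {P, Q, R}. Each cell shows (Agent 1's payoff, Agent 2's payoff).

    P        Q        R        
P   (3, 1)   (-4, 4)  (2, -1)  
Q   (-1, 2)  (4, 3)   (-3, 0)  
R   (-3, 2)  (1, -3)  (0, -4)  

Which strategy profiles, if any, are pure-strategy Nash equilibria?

Check mutual best responses: a cell is a NE iff neither player can gain by unilaterally deviating.
Agent 1's best responses — vs P: P (payoff 3); vs Q: Q (payoff 4); vs R: P (payoff 2).
Agent 2's best responses — vs P: Q (payoff 4); vs Q: Q (payoff 3); vs R: P (payoff 2).
The only mutual best response is (Q, Q); neither player gains by switching there.

(Q, Q)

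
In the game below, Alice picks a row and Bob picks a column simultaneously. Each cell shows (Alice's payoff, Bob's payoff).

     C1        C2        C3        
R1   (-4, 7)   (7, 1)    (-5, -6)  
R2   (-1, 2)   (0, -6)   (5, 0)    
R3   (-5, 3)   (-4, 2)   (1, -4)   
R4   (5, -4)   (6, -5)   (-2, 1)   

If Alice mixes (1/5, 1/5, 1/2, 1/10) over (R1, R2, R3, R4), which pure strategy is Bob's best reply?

Compute Bob's expected payoff from each pure strategy against the given mix.
C1: (1/5)·7 + (1/5)·2 + (1/2)·3 + (1/10)·(-4) = 29/10
C2: (1/5)·1 + (1/5)·(-6) + (1/2)·2 + (1/10)·(-5) = -1/2
C3: (1/5)·(-6) + (1/5)·0 + (1/2)·(-4) + (1/10)·1 = -31/10
Highest expected payoff is 29/10, from C1.

C1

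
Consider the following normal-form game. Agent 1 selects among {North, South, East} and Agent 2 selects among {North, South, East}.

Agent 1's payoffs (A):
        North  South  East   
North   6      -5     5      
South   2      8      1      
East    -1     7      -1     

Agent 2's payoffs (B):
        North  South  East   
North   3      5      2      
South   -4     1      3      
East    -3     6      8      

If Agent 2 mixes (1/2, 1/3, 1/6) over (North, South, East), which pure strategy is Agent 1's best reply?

South

Compute Agent 1's expected payoff from each pure strategy against the given mix.
North: (1/2)·6 + (1/3)·(-5) + (1/6)·5 = 13/6
South: (1/2)·2 + (1/3)·8 + (1/6)·1 = 23/6
East: (1/2)·(-1) + (1/3)·7 + (1/6)·(-1) = 5/3
Highest expected payoff is 23/6, from South.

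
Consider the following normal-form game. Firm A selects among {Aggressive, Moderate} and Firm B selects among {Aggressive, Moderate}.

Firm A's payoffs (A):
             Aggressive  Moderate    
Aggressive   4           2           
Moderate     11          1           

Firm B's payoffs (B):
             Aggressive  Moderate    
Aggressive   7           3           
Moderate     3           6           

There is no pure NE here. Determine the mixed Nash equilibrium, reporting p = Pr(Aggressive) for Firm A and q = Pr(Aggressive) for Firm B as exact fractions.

p = 3/7, q = 1/8

In a mixed NE each player is indifferent between their pure strategies, so the opponent's mix sets the indifference.
Firm B indifferent between Aggressive and Moderate: p·7 + (1−p)·3 = p·3 + (1−p)·6 ⟹ 3 + 4p = 6 + (-3)p ⟹ p = 3/7.
Firm A indifferent between Aggressive and Moderate: q·4 + (1−q)·2 = q·11 + (1−q)·1 ⟹ 2 + 2q = 1 + 10q ⟹ q = 1/8.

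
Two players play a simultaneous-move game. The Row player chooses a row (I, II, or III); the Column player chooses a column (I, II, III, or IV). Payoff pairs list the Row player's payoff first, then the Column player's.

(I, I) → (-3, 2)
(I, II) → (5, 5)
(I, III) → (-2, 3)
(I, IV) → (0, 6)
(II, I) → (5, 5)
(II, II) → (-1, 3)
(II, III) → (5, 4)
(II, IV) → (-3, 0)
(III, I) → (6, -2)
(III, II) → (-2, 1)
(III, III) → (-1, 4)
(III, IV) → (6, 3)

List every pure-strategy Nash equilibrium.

There is no pure-strategy Nash equilibrium

Find each player's best response to every opponent strategy; NE are the intersections.
The Row player's best responses — vs I: III (payoff 6); vs II: I (payoff 5); vs III: II (payoff 5); vs IV: III (payoff 6).
The Column player's best responses — vs I: IV (payoff 6); vs II: I (payoff 5); vs III: III (payoff 4).
No cell has both players best-responding. For instance, the Row player's best reply to II is I, but against I the Column player prefers IV over II.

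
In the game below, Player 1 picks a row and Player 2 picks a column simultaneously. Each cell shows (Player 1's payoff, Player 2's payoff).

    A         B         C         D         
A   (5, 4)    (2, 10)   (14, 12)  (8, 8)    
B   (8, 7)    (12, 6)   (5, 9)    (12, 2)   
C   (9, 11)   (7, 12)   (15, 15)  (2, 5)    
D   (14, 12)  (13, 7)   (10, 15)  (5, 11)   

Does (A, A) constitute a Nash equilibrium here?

Holding Player 2 at A: Player 1 gets 5 from A but could get 14 by switching to D. Player 1 has a profitable deviation.

No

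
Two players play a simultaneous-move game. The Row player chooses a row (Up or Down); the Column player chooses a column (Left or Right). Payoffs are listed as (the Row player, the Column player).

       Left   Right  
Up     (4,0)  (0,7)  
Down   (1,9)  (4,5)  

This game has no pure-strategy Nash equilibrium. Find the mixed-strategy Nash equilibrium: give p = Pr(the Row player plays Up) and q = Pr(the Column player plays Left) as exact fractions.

p = 4/11, q = 4/7

Each player's mixing probability is pinned down by making the *other* player indifferent.
The Column player indifferent between Left and Right: p·0 + (1−p)·9 = p·7 + (1−p)·5 ⟹ 9 + (-9)p = 5 + 2p ⟹ p = 4/11.
The Row player indifferent between Up and Down: q·4 + (1−q)·0 = q·1 + (1−q)·4 ⟹ 0 + 4q = 4 + (-3)q ⟹ q = 4/7.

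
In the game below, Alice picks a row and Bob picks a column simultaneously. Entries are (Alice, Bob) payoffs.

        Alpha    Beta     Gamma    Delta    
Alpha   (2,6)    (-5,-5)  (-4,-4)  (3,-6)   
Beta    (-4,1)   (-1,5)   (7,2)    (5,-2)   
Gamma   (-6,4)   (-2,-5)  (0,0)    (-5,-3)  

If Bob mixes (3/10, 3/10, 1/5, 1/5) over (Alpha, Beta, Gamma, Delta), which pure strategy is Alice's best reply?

Beta

Compute Alice's expected payoff from each pure strategy against the given mix.
Alpha: (3/10)·2 + (3/10)·(-5) + (1/5)·(-4) + (1/5)·3 = -11/10
Beta: (3/10)·(-4) + (3/10)·(-1) + (1/5)·7 + (1/5)·5 = 9/10
Gamma: (3/10)·(-6) + (3/10)·(-2) + (1/5)·0 + (1/5)·(-5) = -17/5
Highest expected payoff is 9/10, from Beta.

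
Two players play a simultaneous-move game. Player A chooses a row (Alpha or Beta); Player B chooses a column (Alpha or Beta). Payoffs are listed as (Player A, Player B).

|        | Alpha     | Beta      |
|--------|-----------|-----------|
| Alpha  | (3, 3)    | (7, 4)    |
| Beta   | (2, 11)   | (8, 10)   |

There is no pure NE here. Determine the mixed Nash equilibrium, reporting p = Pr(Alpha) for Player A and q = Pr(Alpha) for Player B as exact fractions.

Each player's mixing probability is pinned down by making the *other* player indifferent.
Player B indifferent between Alpha and Beta: p·3 + (1−p)·11 = p·4 + (1−p)·10 ⟹ 11 + (-8)p = 10 + (-6)p ⟹ p = 1/2.
Player A indifferent between Alpha and Beta: q·3 + (1−q)·7 = q·2 + (1−q)·8 ⟹ 7 + (-4)q = 8 + (-6)q ⟹ q = 1/2.

p = 1/2, q = 1/2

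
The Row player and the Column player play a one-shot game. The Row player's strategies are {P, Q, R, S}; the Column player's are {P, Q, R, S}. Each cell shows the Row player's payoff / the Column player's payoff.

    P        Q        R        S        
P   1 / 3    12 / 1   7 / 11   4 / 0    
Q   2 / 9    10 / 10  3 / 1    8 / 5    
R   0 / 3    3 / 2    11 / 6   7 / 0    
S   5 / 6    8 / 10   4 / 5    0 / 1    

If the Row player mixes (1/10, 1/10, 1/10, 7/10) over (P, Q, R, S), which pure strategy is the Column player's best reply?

The Column player's best reply maximizes expected payoff against the mix.
P: (1/10)·3 + (1/10)·9 + (1/10)·3 + (7/10)·6 = 57/10
Q: (1/10)·1 + (1/10)·10 + (1/10)·2 + (7/10)·10 = 83/10
R: (1/10)·11 + (1/10)·1 + (1/10)·6 + (7/10)·5 = 53/10
S: (1/10)·0 + (1/10)·5 + (1/10)·0 + (7/10)·1 = 6/5
Highest expected payoff is 83/10, from Q.

Q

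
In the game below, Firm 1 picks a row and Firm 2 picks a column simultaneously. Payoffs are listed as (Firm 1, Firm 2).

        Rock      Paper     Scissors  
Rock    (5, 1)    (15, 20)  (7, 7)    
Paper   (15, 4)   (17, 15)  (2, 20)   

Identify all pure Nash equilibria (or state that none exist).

Find each player's best response to every opponent strategy; NE are the intersections.
Firm 1's best responses — vs Rock: Paper (payoff 15); vs Paper: Paper (payoff 17); vs Scissors: Rock (payoff 7).
Firm 2's best responses — vs Rock: Paper (payoff 20); vs Paper: Scissors (payoff 20).
No cell has both players best-responding. For instance, Firm 1's best reply to Paper is Paper, but against Paper Firm 2 prefers Scissors over Paper.

There is no pure-strategy Nash equilibrium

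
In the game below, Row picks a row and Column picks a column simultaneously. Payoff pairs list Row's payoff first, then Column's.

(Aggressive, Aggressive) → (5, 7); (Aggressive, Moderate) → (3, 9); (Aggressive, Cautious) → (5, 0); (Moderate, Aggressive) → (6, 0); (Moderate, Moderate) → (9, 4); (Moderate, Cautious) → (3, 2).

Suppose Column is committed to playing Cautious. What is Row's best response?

Aggressive

With Column fixed at Cautious, Row's payoffs are: Aggressive → 5, Moderate → 3.
The maximum is 5, achieved by Aggressive.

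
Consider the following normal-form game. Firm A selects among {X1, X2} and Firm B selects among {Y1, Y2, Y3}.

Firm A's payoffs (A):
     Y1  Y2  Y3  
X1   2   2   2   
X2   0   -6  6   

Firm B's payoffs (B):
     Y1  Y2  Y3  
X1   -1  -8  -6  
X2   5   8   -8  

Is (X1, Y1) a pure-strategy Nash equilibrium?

Yes

Holding Firm B at Y1: Firm A gets 2 from X1, versus 0 from X2. No profitable deviation for Firm A.
Holding Firm A at X1: Firm B gets -1 from Y1, versus -8 from Y2, -6 from Y3. No profitable deviation for Firm B either.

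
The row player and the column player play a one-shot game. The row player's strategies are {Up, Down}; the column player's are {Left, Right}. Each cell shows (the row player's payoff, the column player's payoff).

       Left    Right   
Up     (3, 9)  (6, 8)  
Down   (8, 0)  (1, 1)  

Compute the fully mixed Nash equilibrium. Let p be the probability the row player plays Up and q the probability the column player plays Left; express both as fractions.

p = 1/2, q = 1/2

In a mixed NE each player is indifferent between their pure strategies, so the opponent's mix sets the indifference.
The column player indifferent between Left and Right: p·9 + (1−p)·0 = p·8 + (1−p)·1 ⟹ 0 + 9p = 1 + 7p ⟹ p = 1/2.
The row player indifferent between Up and Down: q·3 + (1−q)·6 = q·8 + (1−q)·1 ⟹ 6 + (-3)q = 1 + 7q ⟹ q = 1/2.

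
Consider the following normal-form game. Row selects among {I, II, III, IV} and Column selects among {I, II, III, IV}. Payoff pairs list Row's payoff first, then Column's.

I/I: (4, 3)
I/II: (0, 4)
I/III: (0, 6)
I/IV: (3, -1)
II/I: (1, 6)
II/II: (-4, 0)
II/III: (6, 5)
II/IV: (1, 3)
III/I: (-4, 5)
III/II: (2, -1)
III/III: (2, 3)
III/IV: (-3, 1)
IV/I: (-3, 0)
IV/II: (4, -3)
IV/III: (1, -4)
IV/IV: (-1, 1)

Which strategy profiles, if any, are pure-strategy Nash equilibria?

Find each player's best response to every opponent strategy; NE are the intersections.
Row's best responses — vs I: I (payoff 4); vs II: IV (payoff 4); vs III: II (payoff 6); vs IV: I (payoff 3).
Column's best responses — vs I: III (payoff 6); vs II: I (payoff 6); vs III: I (payoff 5); vs IV: IV (payoff 1).
No cell has both players best-responding. For instance, Row's best reply to IV is I, but against I Column prefers III over IV.

None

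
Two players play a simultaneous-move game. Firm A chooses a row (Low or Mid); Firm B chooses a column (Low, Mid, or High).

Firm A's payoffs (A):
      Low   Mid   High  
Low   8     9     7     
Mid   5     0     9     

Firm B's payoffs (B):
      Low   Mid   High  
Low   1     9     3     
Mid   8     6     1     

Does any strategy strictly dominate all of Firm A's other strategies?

None

Check whether one of Firm A's strategies beats all alternatives regardless of what the opponent does.
Low is not dominant: against High, Mid gives 9 > 7.
Mid is not dominant: against Low, Low gives 8 > 5.
No single strategy is best against every opponent action.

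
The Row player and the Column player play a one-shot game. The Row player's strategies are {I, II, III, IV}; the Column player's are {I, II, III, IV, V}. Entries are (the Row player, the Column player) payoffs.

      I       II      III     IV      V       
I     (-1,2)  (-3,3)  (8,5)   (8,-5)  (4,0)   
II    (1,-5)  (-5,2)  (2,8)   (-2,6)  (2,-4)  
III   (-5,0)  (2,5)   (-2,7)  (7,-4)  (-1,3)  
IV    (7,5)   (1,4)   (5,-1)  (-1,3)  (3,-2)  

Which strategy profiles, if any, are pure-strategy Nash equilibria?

(I, III) and (IV, I)

A profile is a Nash equilibrium when each player is best-responding to the other.
The Row player's best responses — vs I: IV (payoff 7); vs II: III (payoff 2); vs III: I (payoff 8); vs IV: I (payoff 8); vs V: I (payoff 4).
The Column player's best responses — vs I: III (payoff 5); vs II: III (payoff 8); vs III: III (payoff 7); vs IV: I (payoff 5).
Mutual best responses occur at (I, III) and (IV, I); at each, neither player gains by switching.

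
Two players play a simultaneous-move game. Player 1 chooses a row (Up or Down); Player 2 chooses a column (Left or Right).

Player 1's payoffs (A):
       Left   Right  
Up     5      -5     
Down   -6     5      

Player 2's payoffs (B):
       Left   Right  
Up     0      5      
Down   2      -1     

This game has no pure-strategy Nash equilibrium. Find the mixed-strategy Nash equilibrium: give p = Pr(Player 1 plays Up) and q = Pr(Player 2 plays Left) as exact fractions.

In a mixed NE each player is indifferent between their pure strategies, so the opponent's mix sets the indifference.
Player 2 indifferent between Left and Right: p·0 + (1−p)·2 = p·5 + (1−p)·(-1) ⟹ 2 + (-2)p = (-1) + 6p ⟹ p = 3/8.
Player 1 indifferent between Up and Down: q·5 + (1−q)·(-5) = q·(-6) + (1−q)·5 ⟹ (-5) + 10q = 5 + (-11)q ⟹ q = 10/21.

p = 3/8, q = 10/21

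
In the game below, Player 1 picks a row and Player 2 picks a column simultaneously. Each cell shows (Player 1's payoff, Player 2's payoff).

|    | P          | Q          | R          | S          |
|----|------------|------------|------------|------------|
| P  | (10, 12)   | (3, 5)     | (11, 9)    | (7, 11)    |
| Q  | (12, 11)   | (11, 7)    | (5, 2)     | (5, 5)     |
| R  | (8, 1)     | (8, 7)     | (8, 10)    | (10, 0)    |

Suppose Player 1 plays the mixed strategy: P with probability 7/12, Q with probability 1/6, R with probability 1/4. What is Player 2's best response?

Player 2's best reply maximizes expected payoff against the mix.
P: (7/12)·12 + (1/6)·11 + (1/4)·1 = 109/12
Q: (7/12)·5 + (1/6)·7 + (1/4)·7 = 35/6
R: (7/12)·9 + (1/6)·2 + (1/4)·10 = 97/12
S: (7/12)·11 + (1/6)·5 + (1/4)·0 = 29/4
Highest expected payoff is 109/12, from P.

P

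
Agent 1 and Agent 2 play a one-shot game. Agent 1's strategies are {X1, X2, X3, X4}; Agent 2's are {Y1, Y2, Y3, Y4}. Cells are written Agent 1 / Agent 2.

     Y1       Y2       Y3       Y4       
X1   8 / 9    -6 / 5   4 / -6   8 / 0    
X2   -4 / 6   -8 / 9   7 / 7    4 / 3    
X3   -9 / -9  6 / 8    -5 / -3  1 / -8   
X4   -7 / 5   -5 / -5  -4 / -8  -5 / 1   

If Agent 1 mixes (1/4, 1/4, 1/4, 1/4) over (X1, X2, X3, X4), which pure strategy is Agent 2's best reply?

Y2

Agent 2's best reply maximizes expected payoff against the mix.
Y1: (1/4)·9 + (1/4)·6 + (1/4)·(-9) + (1/4)·5 = 11/4
Y2: (1/4)·5 + (1/4)·9 + (1/4)·8 + (1/4)·(-5) = 17/4
Y3: (1/4)·(-6) + (1/4)·7 + (1/4)·(-3) + (1/4)·(-8) = -5/2
Y4: (1/4)·0 + (1/4)·3 + (1/4)·(-8) + (1/4)·1 = -1
Highest expected payoff is 17/4, from Y2.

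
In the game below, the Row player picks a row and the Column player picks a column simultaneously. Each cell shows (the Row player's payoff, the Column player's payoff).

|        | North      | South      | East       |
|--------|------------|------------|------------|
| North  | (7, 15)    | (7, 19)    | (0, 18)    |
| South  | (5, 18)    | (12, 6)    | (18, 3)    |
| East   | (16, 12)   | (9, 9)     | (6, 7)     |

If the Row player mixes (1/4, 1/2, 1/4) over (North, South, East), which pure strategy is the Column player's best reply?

The Column player's best reply maximizes expected payoff against the mix.
North: (1/4)·15 + (1/2)·18 + (1/4)·12 = 63/4
South: (1/4)·19 + (1/2)·6 + (1/4)·9 = 10
East: (1/4)·18 + (1/2)·3 + (1/4)·7 = 31/4
Highest expected payoff is 63/4, from North.

North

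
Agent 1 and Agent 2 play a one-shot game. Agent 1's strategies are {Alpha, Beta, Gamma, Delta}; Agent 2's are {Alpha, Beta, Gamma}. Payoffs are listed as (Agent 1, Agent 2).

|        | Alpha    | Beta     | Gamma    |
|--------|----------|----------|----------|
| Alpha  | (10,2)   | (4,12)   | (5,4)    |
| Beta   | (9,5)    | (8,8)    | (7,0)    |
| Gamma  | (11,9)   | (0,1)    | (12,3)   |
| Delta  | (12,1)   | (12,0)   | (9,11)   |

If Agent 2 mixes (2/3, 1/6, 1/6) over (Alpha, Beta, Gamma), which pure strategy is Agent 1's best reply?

Delta

Compute Agent 1's expected payoff from each pure strategy against the given mix.
Alpha: (2/3)·10 + (1/6)·4 + (1/6)·5 = 49/6
Beta: (2/3)·9 + (1/6)·8 + (1/6)·7 = 17/2
Gamma: (2/3)·11 + (1/6)·0 + (1/6)·12 = 28/3
Delta: (2/3)·12 + (1/6)·12 + (1/6)·9 = 23/2
Highest expected payoff is 23/2, from Delta.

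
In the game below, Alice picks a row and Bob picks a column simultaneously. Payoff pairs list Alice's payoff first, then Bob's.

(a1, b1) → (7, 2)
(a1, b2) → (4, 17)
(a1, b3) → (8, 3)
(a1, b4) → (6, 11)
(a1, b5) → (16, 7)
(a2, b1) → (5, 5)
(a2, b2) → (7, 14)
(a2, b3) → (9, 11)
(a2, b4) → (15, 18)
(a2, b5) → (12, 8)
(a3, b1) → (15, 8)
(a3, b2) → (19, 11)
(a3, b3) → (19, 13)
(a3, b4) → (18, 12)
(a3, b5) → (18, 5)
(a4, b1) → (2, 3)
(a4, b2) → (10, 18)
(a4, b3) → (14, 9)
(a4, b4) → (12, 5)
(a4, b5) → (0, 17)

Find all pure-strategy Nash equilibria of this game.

(a3, b3)

A profile is a Nash equilibrium when each player is best-responding to the other.
Alice's best responses — vs b1: a3 (payoff 15); vs b2: a3 (payoff 19); vs b3: a3 (payoff 19); vs b4: a3 (payoff 18); vs b5: a3 (payoff 18).
Bob's best responses — vs a1: b2 (payoff 17); vs a2: b4 (payoff 18); vs a3: b3 (payoff 13); vs a4: b2 (payoff 18).
The only mutual best response is (a3, b3); neither player gains by switching there.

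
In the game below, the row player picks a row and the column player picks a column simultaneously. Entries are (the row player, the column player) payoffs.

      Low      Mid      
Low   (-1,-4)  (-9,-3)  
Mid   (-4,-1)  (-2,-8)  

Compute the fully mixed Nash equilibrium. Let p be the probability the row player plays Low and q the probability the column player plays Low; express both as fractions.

p = 7/8, q = 7/10

Each player's mixing probability is pinned down by making the *other* player indifferent.
The column player indifferent between Low and Mid: p·(-4) + (1−p)·(-1) = p·(-3) + (1−p)·(-8) ⟹ (-1) + (-3)p = (-8) + 5p ⟹ p = 7/8.
The row player indifferent between Low and Mid: q·(-1) + (1−q)·(-9) = q·(-4) + (1−q)·(-2) ⟹ (-9) + 8q = (-2) + (-2)q ⟹ q = 7/10.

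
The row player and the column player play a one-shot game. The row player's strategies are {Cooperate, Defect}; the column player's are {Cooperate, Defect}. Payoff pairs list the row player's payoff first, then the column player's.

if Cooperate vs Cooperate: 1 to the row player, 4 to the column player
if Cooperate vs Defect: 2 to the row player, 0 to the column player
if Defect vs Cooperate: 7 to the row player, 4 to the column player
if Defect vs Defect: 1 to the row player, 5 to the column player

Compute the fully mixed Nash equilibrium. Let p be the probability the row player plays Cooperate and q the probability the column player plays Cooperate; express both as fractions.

In a mixed NE each player is indifferent between their pure strategies, so the opponent's mix sets the indifference.
The column player indifferent between Cooperate and Defect: p·4 + (1−p)·4 = p·0 + (1−p)·5 ⟹ 4 + 0p = 5 + (-5)p ⟹ p = 1/5.
The row player indifferent between Cooperate and Defect: q·1 + (1−q)·2 = q·7 + (1−q)·1 ⟹ 2 + (-1)q = 1 + 6q ⟹ q = 1/7.

p = 1/5, q = 1/7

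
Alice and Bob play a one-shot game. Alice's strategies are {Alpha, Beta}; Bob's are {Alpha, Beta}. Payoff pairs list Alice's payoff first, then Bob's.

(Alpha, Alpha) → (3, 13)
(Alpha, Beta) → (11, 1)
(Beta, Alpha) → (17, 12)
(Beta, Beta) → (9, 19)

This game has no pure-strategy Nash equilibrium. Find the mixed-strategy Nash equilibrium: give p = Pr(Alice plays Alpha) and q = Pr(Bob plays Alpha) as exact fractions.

p = 7/19, q = 1/8

Each player's mixing probability is pinned down by making the *other* player indifferent.
Bob indifferent between Alpha and Beta: p·13 + (1−p)·12 = p·1 + (1−p)·19 ⟹ 12 + 1p = 19 + (-18)p ⟹ p = 7/19.
Alice indifferent between Alpha and Beta: q·3 + (1−q)·11 = q·17 + (1−q)·9 ⟹ 11 + (-8)q = 9 + 8q ⟹ q = 1/8.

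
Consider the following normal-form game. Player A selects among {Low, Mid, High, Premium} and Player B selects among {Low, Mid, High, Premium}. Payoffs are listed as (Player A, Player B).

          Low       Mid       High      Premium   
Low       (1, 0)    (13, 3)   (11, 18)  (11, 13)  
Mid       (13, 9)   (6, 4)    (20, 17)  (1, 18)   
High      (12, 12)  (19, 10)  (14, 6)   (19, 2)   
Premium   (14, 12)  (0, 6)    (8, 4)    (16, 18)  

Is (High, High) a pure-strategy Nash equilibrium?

No

Holding Player B at High: Player A gets 14 from High but could get 20 by switching to Mid. Player A has a profitable deviation.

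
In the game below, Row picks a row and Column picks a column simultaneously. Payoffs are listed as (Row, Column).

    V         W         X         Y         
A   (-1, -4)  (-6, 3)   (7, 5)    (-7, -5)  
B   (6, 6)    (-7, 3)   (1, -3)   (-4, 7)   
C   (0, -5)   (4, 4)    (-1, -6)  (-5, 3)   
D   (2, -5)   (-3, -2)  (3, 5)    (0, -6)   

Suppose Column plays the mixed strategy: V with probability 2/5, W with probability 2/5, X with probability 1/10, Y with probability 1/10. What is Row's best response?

Compute Row's expected payoff from each pure strategy against the given mix.
A: (2/5)·(-1) + (2/5)·(-6) + (1/10)·7 + (1/10)·(-7) = -14/5
B: (2/5)·6 + (2/5)·(-7) + (1/10)·1 + (1/10)·(-4) = -7/10
C: (2/5)·0 + (2/5)·4 + (1/10)·(-1) + (1/10)·(-5) = 1
D: (2/5)·2 + (2/5)·(-3) + (1/10)·3 + (1/10)·0 = -1/10
Highest expected payoff is 1, from C.

C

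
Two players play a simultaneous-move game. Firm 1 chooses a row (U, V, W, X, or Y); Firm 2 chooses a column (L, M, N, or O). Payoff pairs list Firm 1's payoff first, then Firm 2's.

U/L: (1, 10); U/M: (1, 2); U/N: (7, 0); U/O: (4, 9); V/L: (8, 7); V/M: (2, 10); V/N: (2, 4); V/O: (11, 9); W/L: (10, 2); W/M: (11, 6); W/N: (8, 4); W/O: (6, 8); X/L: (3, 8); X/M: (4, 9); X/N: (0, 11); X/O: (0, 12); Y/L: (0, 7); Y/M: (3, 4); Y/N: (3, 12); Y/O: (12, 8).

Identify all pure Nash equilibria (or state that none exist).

None

A profile is a Nash equilibrium when each player is best-responding to the other.
Firm 1's best responses — vs L: W (payoff 10); vs M: W (payoff 11); vs N: W (payoff 8); vs O: Y (payoff 12).
Firm 2's best responses — vs U: L (payoff 10); vs V: M (payoff 10); vs W: O (payoff 8); vs X: O (payoff 12); vs Y: N (payoff 12).
No cell has both players best-responding. For instance, Firm 1's best reply to M is W, but against W Firm 2 prefers O over M.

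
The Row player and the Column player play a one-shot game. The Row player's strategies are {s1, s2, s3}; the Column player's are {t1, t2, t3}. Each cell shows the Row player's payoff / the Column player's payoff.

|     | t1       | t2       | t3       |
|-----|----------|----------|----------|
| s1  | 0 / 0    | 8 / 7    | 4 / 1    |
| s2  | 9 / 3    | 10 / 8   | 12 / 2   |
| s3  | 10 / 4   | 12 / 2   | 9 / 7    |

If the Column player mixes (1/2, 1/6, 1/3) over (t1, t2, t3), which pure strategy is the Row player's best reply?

s2

The Row player's best reply maximizes expected payoff against the mix.
s1: (1/2)·0 + (1/6)·8 + (1/3)·4 = 8/3
s2: (1/2)·9 + (1/6)·10 + (1/3)·12 = 61/6
s3: (1/2)·10 + (1/6)·12 + (1/3)·9 = 10
Highest expected payoff is 61/6, from s2.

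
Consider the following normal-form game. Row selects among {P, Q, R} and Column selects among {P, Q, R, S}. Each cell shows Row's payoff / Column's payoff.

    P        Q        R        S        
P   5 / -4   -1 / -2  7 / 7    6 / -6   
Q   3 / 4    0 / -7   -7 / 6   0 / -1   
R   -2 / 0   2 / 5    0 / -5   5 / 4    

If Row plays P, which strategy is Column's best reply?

R

With Row fixed at P, Column's payoffs are: P → -4, Q → -2, R → 7, S → -6.
The maximum is 7, achieved by R.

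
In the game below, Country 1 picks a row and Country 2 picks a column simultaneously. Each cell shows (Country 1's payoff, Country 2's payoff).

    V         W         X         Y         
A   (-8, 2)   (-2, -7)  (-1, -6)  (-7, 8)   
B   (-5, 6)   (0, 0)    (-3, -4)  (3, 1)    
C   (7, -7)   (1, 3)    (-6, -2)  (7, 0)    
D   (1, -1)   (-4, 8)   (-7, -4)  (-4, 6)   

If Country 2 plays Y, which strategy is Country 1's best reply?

C

With Country 2 fixed at Y, Country 1's payoffs are: A → -7, B → 3, C → 7, D → -4.
The maximum is 7, achieved by C.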